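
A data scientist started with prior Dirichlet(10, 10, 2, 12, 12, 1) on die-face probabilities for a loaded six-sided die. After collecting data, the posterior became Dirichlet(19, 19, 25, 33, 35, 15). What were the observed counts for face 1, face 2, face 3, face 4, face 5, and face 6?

counts (9, 9, 23, 21, 23, 14)

For a Dirichlet(α) prior with multinomial counts c, the posterior is Dirichlet(α + c) componentwise.
Counts are posterior − prior componentwise: 19−10=9, 19−10=9, 25−2=23, 33−12=21, 35−12=23, 15−1=14.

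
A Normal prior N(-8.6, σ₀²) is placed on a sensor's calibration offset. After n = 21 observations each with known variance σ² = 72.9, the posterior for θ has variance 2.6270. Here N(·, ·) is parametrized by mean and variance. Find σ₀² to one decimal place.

σ₀² = 10.8

For the Normal–Normal model with known σ², precisions add: τ_n = τ₀ + n/σ².
So 1/σ₀² = 1/2.6270 − 21/72.9 = 0.380662 − 0.288066 = 0.092596.
Hence σ₀² = 1/0.092596 ≈ 10.8.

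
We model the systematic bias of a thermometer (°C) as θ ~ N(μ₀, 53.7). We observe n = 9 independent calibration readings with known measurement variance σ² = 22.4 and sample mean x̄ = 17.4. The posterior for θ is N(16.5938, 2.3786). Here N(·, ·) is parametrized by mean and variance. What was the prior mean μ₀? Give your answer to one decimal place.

The posterior mean is a precision-weighted average: μ_n = (τ₀μ₀ + τ_data·x̄)/(τ₀+τ_data), with τ₀=1/σ₀² and τ_data=n/σ².
Here τ₀ = 1/53.7 = 0.018622 and τ_data = 9/22.4 = 0.401786, so τ_n = 0.420408.
Rearranging for μ₀: μ₀ = (μ_n·τ_n − τ_data·x̄)/τ₀ = (16.5938·0.420408 − 0.401786·17.4) / 0.018622 = -0.014910/0.018622 ≈ -0.8.

μ₀ = -0.8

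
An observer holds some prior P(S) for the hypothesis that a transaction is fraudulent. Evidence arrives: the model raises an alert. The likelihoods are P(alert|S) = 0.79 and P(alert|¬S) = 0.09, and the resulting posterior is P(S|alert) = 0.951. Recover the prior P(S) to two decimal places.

In odds form, posterior odds = prior odds × likelihood ratio, so prior odds = posterior odds ÷ LR.
Posterior odds = 0.951/(1−0.951) = 19.4082. LR = 0.79/0.09 = 8.7778.
Prior odds = 19.4082/8.7778 = 2.2111, so P(S) = 2.2111/(1+2.2111) ≈ 0.69.

P(S) = 0.69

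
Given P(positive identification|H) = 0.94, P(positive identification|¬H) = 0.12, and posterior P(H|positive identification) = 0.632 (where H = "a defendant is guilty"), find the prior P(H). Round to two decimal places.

In odds form, posterior odds = prior odds × likelihood ratio, so prior odds = posterior odds ÷ LR.
Posterior odds = 0.632/(1−0.632) = 1.7174. LR = 0.94/0.12 = 7.8333.
Prior odds = 1.7174/7.8333 = 0.2192, so P(H) = 0.2192/(1+0.2192) ≈ 0.18.

P(H) = 0.18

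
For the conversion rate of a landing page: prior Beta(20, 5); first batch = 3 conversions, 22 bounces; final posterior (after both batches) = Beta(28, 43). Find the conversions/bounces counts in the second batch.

5 conversions and 16 bounces

Sequential conjugate updates are equivalent to a single update on the pooled data, so total successes = posterior α − prior α and total failures = posterior β − prior β.
Total across both batches: 28−20=8 conversions, 43−5=38 bounces.
Subtract the first batch: 8−3=5 conversions and 38−22=16 bounces.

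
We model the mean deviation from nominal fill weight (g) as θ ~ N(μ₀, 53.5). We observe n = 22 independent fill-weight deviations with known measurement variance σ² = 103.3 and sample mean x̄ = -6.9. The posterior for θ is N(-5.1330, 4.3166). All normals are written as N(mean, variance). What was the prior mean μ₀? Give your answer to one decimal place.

With known observation variance, the Normal–Normal posterior has precision τ_n = τ₀ + n/σ² and mean μ_n = (τ₀μ₀ + (n/σ²)x̄)/τ_n.
Here τ₀ = 1/53.5 = 0.018692 and τ_data = 22/103.3 = 0.212972, so τ_n = 0.231664.
Rearranging for μ₀: μ₀ = (μ_n·τ_n − τ_data·x̄)/τ₀ = (-5.1330·0.231664 − 0.212972·-6.9) / 0.018692 = 0.280375/0.018692 ≈ 15.0.

μ₀ = 15.0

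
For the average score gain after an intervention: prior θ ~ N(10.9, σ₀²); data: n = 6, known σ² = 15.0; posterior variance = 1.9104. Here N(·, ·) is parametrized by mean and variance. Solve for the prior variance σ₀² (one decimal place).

σ₀² = 8.1

Posterior precision equals prior precision plus data precision: 1/σ_n² = 1/σ₀² + n/σ².
So 1/σ₀² = 1/1.9104 − 6/15.0 = 0.523451 − 0.400000 = 0.123451.
Hence σ₀² = 1/0.123451 ≈ 8.1.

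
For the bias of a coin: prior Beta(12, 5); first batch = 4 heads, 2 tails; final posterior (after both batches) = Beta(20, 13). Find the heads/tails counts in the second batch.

Because Beta–binomial updating is additive in the counts, the combined data contributed (α_post−α_prior, β_post−β_prior) successes and failures.
Total across both batches: 20−12=8 heads, 13−5=8 tails.
Subtract the first batch: 8−4=4 heads and 8−2=6 tails.

4 heads and 6 tails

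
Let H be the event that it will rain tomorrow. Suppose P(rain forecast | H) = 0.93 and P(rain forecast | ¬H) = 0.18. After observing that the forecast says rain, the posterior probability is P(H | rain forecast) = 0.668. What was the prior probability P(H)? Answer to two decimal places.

Bayes' rule in odds form gives O(H|E) = O(H)·[P(E|H)/P(E|¬H)], hence O(H) = O(H|E)/LR.
Posterior odds = 0.668/(1−0.668) = 2.0120. LR = 0.93/0.18 = 5.1667.
Prior odds = 2.0120/5.1667 = 0.3894, so P(H) = 0.3894/(1+0.3894) ≈ 0.28.

P(H) = 0.28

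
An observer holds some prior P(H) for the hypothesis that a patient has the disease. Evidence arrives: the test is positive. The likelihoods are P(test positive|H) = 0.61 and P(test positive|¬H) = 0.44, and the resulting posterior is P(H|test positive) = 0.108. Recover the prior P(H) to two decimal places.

P(H) = 0.08

Bayes' rule in odds form gives O(H|E) = O(H)·[P(E|H)/P(E|¬H)], hence O(H) = O(H|E)/LR.
Posterior odds = 0.108/(1−0.108) = 0.1211. LR = 0.61/0.44 = 1.3864.
Prior odds = 0.1211/1.3864 = 0.0873, so P(H) = 0.0873/(1+0.0873) ≈ 0.08.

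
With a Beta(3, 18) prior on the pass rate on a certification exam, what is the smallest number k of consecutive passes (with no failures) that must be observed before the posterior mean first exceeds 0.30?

k = 5

After k passes and 0 failures the posterior is Beta(3+k, 18), with mean (3+k)/(3+18+k).
Set (3+k)/(21+k) > 0.30 and solve: k > (0.30·21 − 3)/(1 − 0.30) = 4.714.
The smallest integer exceeding 4.714 is 5.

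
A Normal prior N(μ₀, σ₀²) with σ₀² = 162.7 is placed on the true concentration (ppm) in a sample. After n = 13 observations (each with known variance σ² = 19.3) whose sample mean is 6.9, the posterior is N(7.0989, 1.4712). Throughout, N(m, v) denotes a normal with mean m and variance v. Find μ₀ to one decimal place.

μ₀ = 28.9

With known observation variance, the Normal–Normal posterior has precision τ_n = τ₀ + n/σ² and mean μ_n = (τ₀μ₀ + (n/σ²)x̄)/τ_n.
Here τ₀ = 1/162.7 = 0.006146 and τ_data = 13/19.3 = 0.673575, so τ_n = 0.679721.
Rearranging for μ₀: μ₀ = (μ_n·τ_n − τ_data·x̄)/τ₀ = (7.0989·0.679721 − 0.673575·6.9) / 0.006146 = 0.177604/0.006146 ≈ 28.9.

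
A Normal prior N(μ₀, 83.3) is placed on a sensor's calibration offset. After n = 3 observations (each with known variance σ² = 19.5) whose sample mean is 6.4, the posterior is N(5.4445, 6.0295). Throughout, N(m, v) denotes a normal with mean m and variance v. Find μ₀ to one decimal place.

With known observation variance, the Normal–Normal posterior has precision τ_n = τ₀ + n/σ² and mean μ_n = (τ₀μ₀ + (n/σ²)x̄)/τ_n.
Here τ₀ = 1/83.3 = 0.012005 and τ_data = 3/19.5 = 0.153846, so τ_n = 0.165851.
Rearranging for μ₀: μ₀ = (μ_n·τ_n − τ_data·x̄)/τ₀ = (5.4445·0.165851 − 0.153846·6.4) / 0.012005 = -0.081639/0.012005 ≈ -6.8.

μ₀ = -6.8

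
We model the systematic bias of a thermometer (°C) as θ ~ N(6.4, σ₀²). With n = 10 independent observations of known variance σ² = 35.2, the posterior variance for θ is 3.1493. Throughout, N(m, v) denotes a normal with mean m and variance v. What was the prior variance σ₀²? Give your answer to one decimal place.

For the Normal–Normal model with known σ², precisions add: τ_n = τ₀ + n/σ².
So 1/σ₀² = 1/3.1493 − 10/35.2 = 0.317531 − 0.284091 = 0.033440.
Hence σ₀² = 1/0.033440 ≈ 29.9.

σ₀² = 29.9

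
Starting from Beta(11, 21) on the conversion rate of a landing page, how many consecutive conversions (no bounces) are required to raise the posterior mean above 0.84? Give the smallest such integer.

k = 100

After k conversions and 0 bounces the posterior is Beta(11+k, 21), with mean (11+k)/(11+21+k).
Set (11+k)/(32+k) > 0.84 and solve: k > (0.84·32 − 11)/(1 − 0.84) = 99.250.
The smallest integer exceeding 99.250 is 100.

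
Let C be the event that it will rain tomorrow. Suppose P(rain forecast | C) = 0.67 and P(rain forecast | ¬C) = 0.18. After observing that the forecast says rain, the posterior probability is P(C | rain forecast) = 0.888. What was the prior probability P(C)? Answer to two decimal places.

Bayes' rule in odds form gives O(C|E) = O(C)·[P(E|C)/P(E|¬C)], hence O(C) = O(C|E)/LR.
Posterior odds = 0.888/(1−0.888) = 7.9286. LR = 0.67/0.18 = 3.7222.
Prior odds = 7.9286/3.7222 = 2.1301, so P(C) = 2.1301/(1+2.1301) ≈ 0.68.

P(C) = 0.68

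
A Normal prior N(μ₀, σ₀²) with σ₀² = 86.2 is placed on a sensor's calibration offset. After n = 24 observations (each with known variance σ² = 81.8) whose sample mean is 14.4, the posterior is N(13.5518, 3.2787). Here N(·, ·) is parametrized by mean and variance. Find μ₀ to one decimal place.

μ₀ = -7.9

With known observation variance, the Normal–Normal posterior has precision τ_n = τ₀ + n/σ² and mean μ_n = (τ₀μ₀ + (n/σ²)x̄)/τ_n.
Here τ₀ = 1/86.2 = 0.011601 and τ_data = 24/81.8 = 0.293399, so τ_n = 0.305000.
Rearranging for μ₀: μ₀ = (μ_n·τ_n − τ_data·x̄)/τ₀ = (13.5518·0.305000 − 0.293399·14.4) / 0.011601 = -0.091647/0.011601 ≈ -7.9.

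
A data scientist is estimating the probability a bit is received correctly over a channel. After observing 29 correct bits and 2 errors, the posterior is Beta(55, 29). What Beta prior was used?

A Beta(a, b) prior with s successes and f failures in binomial data gives a Beta(a+s, b+f) posterior.
So a = 55 − 29 = 26 and b = 29 − 2 = 27.

Beta(26, 27)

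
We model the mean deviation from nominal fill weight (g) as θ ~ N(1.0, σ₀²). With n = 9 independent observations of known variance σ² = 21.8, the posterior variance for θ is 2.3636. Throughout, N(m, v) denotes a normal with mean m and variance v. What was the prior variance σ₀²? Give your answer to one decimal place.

Posterior precision equals prior precision plus data precision: 1/σ_n² = 1/σ₀² + n/σ².
So 1/σ₀² = 1/2.3636 − 9/21.8 = 0.423083 − 0.412844 = 0.010239.
Hence σ₀² = 1/0.010239 ≈ 97.7.

σ₀² = 97.7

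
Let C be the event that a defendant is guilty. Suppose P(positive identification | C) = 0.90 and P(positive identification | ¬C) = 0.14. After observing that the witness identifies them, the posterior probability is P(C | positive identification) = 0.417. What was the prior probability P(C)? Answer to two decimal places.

Bayes' rule in odds form gives O(C|E) = O(C)·[P(E|C)/P(E|¬C)], hence O(C) = O(C|E)/LR.
Posterior odds = 0.417/(1−0.417) = 0.7153. LR = 0.90/0.14 = 6.4286.
Prior odds = 0.7153/6.4286 = 0.1113, so P(C) = 0.1113/(1+0.1113) ≈ 0.10.

P(C) = 0.10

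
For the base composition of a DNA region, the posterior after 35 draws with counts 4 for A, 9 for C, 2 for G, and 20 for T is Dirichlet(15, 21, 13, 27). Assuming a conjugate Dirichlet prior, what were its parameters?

For a Dirichlet(α) prior with multinomial counts c, the posterior is Dirichlet(α + c) componentwise.
Subtract each count from the matching posterior parameter: 15−4=11, 21−9=12, 13−2=11, 27−20=7.

Dirichlet(11, 12, 11, 7)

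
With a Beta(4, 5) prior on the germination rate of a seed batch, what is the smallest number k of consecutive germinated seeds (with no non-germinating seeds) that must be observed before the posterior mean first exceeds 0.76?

After k germinated seeds and 0 non-germinating seeds the posterior is Beta(4+k, 5), with mean (4+k)/(4+5+k).
Set (4+k)/(9+k) > 0.76 and solve: k > (0.76·9 − 4)/(1 − 0.76) = 11.833.
The smallest integer exceeding 11.833 is 12, and checking k=12: (16)/(21) = 0.7619 > 0.76.

k = 12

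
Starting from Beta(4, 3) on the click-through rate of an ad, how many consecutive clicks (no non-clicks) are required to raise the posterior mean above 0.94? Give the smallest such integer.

k = 44

After k clicks and 0 non-clicks the posterior is Beta(4+k, 3), with mean (4+k)/(4+3+k).
Set (4+k)/(7+k) > 0.94 and solve: k > (0.94·7 − 4)/(1 − 0.94) = 43.000.
The smallest integer exceeding 43.000 is 44.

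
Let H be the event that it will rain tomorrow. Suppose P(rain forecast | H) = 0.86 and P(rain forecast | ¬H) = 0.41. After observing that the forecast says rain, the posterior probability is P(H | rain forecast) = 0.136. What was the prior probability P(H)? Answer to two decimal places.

Bayes' rule in odds form gives O(H|E) = O(H)·[P(E|H)/P(E|¬H)], hence O(H) = O(H|E)/LR.
Posterior odds = 0.136/(1−0.136) = 0.1574. LR = 0.86/0.41 = 2.0976.
Prior odds = 0.1574/2.0976 = 0.0750, so P(H) = 0.0750/(1+0.0750) ≈ 0.07.

P(H) = 0.07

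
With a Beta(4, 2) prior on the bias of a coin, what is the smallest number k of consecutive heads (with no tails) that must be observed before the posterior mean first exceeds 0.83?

After k heads and 0 tails the posterior is Beta(4+k, 2), with mean (4+k)/(4+2+k).
Set (4+k)/(6+k) > 0.83 and solve: k > (0.83·6 − 4)/(1 − 0.83) = 5.765.
The smallest integer exceeding 5.765 is 6.

k = 6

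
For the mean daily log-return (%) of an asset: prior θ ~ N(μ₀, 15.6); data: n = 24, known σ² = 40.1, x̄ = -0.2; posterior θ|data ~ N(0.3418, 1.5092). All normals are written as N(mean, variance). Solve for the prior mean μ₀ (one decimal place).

μ₀ = 5.4

With known observation variance, the Normal–Normal posterior has precision τ_n = τ₀ + n/σ² and mean μ_n = (τ₀μ₀ + (n/σ²)x̄)/τ_n.
Here τ₀ = 1/15.6 = 0.064103 and τ_data = 24/40.1 = 0.598504, so τ_n = 0.662607.
Rearranging for μ₀: μ₀ = (μ_n·τ_n − τ_data·x̄)/τ₀ = (0.3418·0.662607 − 0.598504·-0.2) / 0.064103 = 0.346180/0.064103 ≈ 5.4.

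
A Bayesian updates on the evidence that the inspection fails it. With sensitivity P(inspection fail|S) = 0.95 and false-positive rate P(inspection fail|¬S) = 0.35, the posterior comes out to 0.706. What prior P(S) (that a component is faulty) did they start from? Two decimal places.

In odds form, posterior odds = prior odds × likelihood ratio, so prior odds = posterior odds ÷ LR.
Posterior odds = 0.706/(1−0.706) = 2.4014. LR = 0.95/0.35 = 2.7143.
Prior odds = 2.4014/2.7143 = 0.8847, so P(S) = 0.8847/(1+0.8847) ≈ 0.47.

P(S) = 0.47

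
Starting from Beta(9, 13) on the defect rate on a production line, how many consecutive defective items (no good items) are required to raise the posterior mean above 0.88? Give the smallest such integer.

After k defective items and 0 good items the posterior is Beta(9+k, 13), with mean (9+k)/(9+13+k).
Set (9+k)/(22+k) > 0.88 and solve: k > (0.88·22 − 9)/(1 − 0.88) = 86.333.
The smallest integer exceeding 86.333 is 87.

k = 87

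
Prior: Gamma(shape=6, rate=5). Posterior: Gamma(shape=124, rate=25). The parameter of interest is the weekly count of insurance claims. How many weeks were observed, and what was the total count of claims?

Gamma–Poisson conjugacy: posterior shape = α + Σxᵢ, posterior rate = β + n.
Matching: Σxᵢ = 124 − 6 = 118 and n = 25 − 5 = 20.

n = 20 weeks with total 118 claims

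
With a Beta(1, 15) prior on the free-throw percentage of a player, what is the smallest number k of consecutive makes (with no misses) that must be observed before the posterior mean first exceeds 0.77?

k = 50

After k makes and 0 misses the posterior is Beta(1+k, 15), with mean (1+k)/(1+15+k).
Set (1+k)/(16+k) > 0.77 and solve: k > (0.77·16 − 1)/(1 − 0.77) = 49.217.
The smallest integer exceeding 49.217 is 50.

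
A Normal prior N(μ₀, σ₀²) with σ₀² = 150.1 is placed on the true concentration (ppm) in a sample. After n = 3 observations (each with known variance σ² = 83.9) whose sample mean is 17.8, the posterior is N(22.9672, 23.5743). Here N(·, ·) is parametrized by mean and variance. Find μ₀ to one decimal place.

μ₀ = 50.7

With known observation variance, the Normal–Normal posterior has precision τ_n = τ₀ + n/σ² and mean μ_n = (τ₀μ₀ + (n/σ²)x̄)/τ_n.
Here τ₀ = 1/150.1 = 0.006662 and τ_data = 3/83.9 = 0.035757, so τ_n = 0.042419.
Rearranging for μ₀: μ₀ = (μ_n·τ_n − τ_data·x̄)/τ₀ = (22.9672·0.042419 − 0.035757·17.8) / 0.006662 = 0.337771/0.006662 ≈ 50.7.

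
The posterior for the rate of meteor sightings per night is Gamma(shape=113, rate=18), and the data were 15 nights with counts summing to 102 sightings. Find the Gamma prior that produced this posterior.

Gamma–Poisson conjugacy: posterior shape = α + Σxᵢ, posterior rate = β + n.
So α = 113 − 102 = 11 and β = 18 − 15 = 3.

Gamma(shape=11, rate=3)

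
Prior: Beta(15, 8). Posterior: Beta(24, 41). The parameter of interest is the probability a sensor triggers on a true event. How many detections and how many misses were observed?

Under Beta–binomial conjugacy the posterior parameters are (α+s, β+f).
So s = 24 − 15 = 9 and f = 41 − 8 = 33.

9 detections and 33 misses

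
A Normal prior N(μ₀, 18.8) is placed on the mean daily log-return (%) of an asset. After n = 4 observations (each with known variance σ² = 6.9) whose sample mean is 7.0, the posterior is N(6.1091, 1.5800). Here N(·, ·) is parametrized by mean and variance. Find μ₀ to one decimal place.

μ₀ = -3.6

The posterior mean is a precision-weighted average: μ_n = (τ₀μ₀ + τ_data·x̄)/(τ₀+τ_data), with τ₀=1/σ₀² and τ_data=n/σ².
Here τ₀ = 1/18.8 = 0.053191 and τ_data = 4/6.9 = 0.579710, so τ_n = 0.632901.
Rearranging for μ₀: μ₀ = (μ_n·τ_n − τ_data·x̄)/τ₀ = (6.1091·0.632901 − 0.579710·7.0) / 0.053191 = -0.191515/0.053191 ≈ -3.6.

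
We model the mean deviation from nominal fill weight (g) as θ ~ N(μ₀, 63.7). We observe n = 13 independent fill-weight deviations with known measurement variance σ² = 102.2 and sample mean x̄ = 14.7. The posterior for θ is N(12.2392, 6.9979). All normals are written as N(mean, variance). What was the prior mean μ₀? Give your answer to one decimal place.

μ₀ = -7.7

The posterior mean is a precision-weighted average: μ_n = (τ₀μ₀ + τ_data·x̄)/(τ₀+τ_data), with τ₀=1/σ₀² and τ_data=n/σ².
Here τ₀ = 1/63.7 = 0.015699 and τ_data = 13/102.2 = 0.127202, so τ_n = 0.142901.
Rearranging for μ₀: μ₀ = (μ_n·τ_n − τ_data·x̄)/τ₀ = (12.2392·0.142901 − 0.127202·14.7) / 0.015699 = -0.120875/0.015699 ≈ -7.7.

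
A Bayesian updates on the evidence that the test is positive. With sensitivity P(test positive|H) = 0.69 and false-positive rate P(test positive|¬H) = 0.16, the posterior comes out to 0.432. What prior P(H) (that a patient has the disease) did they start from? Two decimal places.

In odds form, posterior odds = prior odds × likelihood ratio, so prior odds = posterior odds ÷ LR.
Posterior odds = 0.432/(1−0.432) = 0.7606. LR = 0.69/0.16 = 4.3125.
Prior odds = 0.7606/4.3125 = 0.1764, so P(H) = 0.1764/(1+0.1764) ≈ 0.15.

P(H) = 0.15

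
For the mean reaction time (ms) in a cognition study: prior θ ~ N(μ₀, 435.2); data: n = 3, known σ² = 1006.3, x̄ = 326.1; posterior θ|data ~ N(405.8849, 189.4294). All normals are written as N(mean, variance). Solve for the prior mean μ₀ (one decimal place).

With known observation variance, the Normal–Normal posterior has precision τ_n = τ₀ + n/σ² and mean μ_n = (τ₀μ₀ + (n/σ²)x̄)/τ_n.
Here τ₀ = 1/435.2 = 0.002298 and τ_data = 3/1006.3 = 0.002981, so τ_n = 0.005279.
Rearranging for μ₀: μ₀ = (μ_n·τ_n − τ_data·x̄)/τ₀ = (405.8849·0.005279 − 0.002981·326.1) / 0.002298 = 1.170562/0.002298 ≈ 509.4.

μ₀ = 509.4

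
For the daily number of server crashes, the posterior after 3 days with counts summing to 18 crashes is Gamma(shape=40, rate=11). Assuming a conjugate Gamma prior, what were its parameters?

Gamma(shape=22, rate=8)

A Gamma(α, β) prior (rate parametrization) on a Poisson rate with n observations summing to S gives posterior Gamma(α+S, β+n).
So α = 40 − 18 = 22 and β = 11 − 3 = 8.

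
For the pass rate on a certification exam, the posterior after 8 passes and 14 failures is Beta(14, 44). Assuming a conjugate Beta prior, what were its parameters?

Under Beta–binomial conjugacy the posterior parameters are (α+s, β+f).
Subtract the data counts: 14−8=6, 44−14=30.

Beta(6, 30)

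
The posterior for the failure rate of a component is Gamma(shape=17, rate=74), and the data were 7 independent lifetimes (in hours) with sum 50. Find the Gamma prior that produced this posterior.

For an exponential likelihood with a Gamma(α, β) prior on the rate, n observations with total T give posterior Gamma(α+n, β+T).
So α = 17 − 7 = 10 and β = 74 − 50 = 24.

Gamma(shape=10, rate=24)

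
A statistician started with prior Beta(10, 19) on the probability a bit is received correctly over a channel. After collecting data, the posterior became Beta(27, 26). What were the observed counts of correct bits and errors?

17 correct bits and 7 errors

Beta is conjugate to the binomial likelihood: posterior = Beta(α+s, β+f).
So s = 27 − 10 = 17 and f = 26 − 19 = 7.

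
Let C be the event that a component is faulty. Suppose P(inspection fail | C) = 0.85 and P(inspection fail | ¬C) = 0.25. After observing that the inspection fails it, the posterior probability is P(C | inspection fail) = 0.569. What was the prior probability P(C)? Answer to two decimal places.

Bayes' rule in odds form gives O(C|E) = O(C)·[P(E|C)/P(E|¬C)], hence O(C) = O(C|E)/LR.
Posterior odds = 0.569/(1−0.569) = 1.3202. LR = 0.85/0.25 = 3.4000.
Prior odds = 1.3202/3.4000 = 0.3883, so P(C) = 0.3883/(1+0.3883) ≈ 0.28.

P(C) = 0.28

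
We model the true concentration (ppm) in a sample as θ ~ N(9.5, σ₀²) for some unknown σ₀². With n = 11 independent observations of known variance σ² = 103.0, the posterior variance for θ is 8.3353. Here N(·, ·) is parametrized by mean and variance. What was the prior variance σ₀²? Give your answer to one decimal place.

For the Normal–Normal model with known σ², precisions add: τ_n = τ₀ + n/σ².
So 1/σ₀² = 1/8.3353 − 11/103.0 = 0.119972 − 0.106796 = 0.013176.
Hence σ₀² = 1/0.013176 ≈ 75.9.

σ₀² = 75.9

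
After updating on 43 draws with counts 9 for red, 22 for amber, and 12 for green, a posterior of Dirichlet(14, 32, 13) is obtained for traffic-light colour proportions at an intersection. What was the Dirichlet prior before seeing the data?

For a Dirichlet(α) prior with multinomial counts c, the posterior is Dirichlet(α + c) componentwise.
Subtract each count from the matching posterior parameter: 14−9=5, 32−22=10, 13−12=1.

Dirichlet(5, 10, 1)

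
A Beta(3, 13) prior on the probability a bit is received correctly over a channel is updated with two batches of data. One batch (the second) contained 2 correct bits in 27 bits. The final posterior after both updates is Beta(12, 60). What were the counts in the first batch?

Because Beta–binomial updating is additive in the counts, the combined data contributed (α_post−α_prior, β_post−β_prior) successes and failures.
Total across both batches: 12−3=9 correct bits, 60−13=47 errors.
Subtract the second batch: 9−2=7 correct bits and 47−25=22 errors.

7 correct bits and 22 errors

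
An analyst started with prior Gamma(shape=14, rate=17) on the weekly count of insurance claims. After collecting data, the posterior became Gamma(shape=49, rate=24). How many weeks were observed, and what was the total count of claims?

n = 7 weeks with total 35 claims

Gamma–Poisson conjugacy: posterior shape = α + Σxᵢ, posterior rate = β + n.
Matching: Σxᵢ = 49 − 14 = 35 and n = 24 − 17 = 7.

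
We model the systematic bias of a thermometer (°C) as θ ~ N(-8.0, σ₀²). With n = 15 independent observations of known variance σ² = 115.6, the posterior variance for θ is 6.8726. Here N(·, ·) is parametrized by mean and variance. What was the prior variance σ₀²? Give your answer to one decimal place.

For the Normal–Normal model with known σ², precisions add: τ_n = τ₀ + n/σ².
So 1/σ₀² = 1/6.8726 − 15/115.6 = 0.145505 − 0.129758 = 0.015747.
Hence σ₀² = 1/0.015747 ≈ 63.5.

σ₀² = 63.5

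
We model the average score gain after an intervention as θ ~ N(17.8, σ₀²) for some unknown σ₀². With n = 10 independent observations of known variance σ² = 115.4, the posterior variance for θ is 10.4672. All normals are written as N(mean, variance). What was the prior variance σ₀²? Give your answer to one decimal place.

Posterior precision equals prior precision plus data precision: 1/σ_n² = 1/σ₀² + n/σ².
So 1/σ₀² = 1/10.4672 − 10/115.4 = 0.095537 − 0.086655 = 0.008882.
Hence σ₀² = 1/0.008882 ≈ 112.6.

σ₀² = 112.6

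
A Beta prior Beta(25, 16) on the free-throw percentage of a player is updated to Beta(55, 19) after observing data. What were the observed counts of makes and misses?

30 makes and 3 misses

A Beta(a, b) prior with s successes and f failures in binomial data gives a Beta(a+s, b+f) posterior.
So s = 55 − 25 = 30 and f = 19 − 16 = 3.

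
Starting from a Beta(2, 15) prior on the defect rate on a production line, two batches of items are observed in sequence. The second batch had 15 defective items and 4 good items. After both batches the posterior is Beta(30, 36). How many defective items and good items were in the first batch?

13 defective items and 17 good items

Sequential conjugate updates are equivalent to a single update on the pooled data, so total successes = posterior α − prior α and total failures = posterior β − prior β.
Total across both batches: 30−2=28 defective items, 36−15=21 good items.
Subtract the second batch: 28−15=13 defective items and 21−4=17 good items.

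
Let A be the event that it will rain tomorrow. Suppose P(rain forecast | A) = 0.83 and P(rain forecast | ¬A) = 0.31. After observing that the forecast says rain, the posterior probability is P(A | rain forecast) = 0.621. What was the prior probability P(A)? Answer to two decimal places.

Bayes' rule in odds form gives O(A|E) = O(A)·[P(E|A)/P(E|¬A)], hence O(A) = O(A|E)/LR.
Posterior odds = 0.621/(1−0.621) = 1.6385. LR = 0.83/0.31 = 2.6774.
Prior odds = 1.6385/2.6774 = 0.6120, so P(A) = 0.6120/(1+0.6120) ≈ 0.38.

P(A) = 0.38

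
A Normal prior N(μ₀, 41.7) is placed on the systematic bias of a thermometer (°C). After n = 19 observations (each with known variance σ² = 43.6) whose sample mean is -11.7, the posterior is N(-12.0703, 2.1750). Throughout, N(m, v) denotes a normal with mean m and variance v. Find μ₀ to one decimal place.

With known observation variance, the Normal–Normal posterior has precision τ_n = τ₀ + n/σ² and mean μ_n = (τ₀μ₀ + (n/σ²)x̄)/τ_n.
Here τ₀ = 1/41.7 = 0.023981 and τ_data = 19/43.6 = 0.435780, so τ_n = 0.459761.
Rearranging for μ₀: μ₀ = (μ_n·τ_n − τ_data·x̄)/τ₀ = (-12.0703·0.459761 − 0.435780·-11.7) / 0.023981 = -0.450827/0.023981 ≈ -18.8.

μ₀ = -18.8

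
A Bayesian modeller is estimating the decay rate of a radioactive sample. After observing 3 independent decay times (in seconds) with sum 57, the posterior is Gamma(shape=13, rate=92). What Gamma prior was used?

For an exponential likelihood with a Gamma(α, β) prior on the rate, n observations with total T give posterior Gamma(α+n, β+T).
So α = 13 − 3 = 10 and β = 92 − 57 = 35.

Gamma(shape=10, rate=35)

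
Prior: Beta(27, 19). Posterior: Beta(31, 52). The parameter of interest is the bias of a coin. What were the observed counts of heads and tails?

A Beta(a, b) prior with s successes and f failures in binomial data gives a Beta(a+s, b+f) posterior.
Match parameters: s=31−27=4, f=52−19=33.

4 heads and 33 tails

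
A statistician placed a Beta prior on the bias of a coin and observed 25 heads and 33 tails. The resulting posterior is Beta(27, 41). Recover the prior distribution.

Beta(2, 8)

Under Beta–binomial conjugacy the posterior parameters are (α+s, β+f).
So α = 27 − 25 = 2 and β = 41 − 33 = 8.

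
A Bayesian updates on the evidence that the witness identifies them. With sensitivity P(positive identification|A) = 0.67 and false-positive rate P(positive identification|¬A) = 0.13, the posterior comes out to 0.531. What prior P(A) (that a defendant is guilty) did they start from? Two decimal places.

P(A) = 0.18

In odds form, posterior odds = prior odds × likelihood ratio, so prior odds = posterior odds ÷ LR.
Posterior odds = 0.531/(1−0.531) = 1.1322. LR = 0.67/0.13 = 5.1538.
Prior odds = 1.1322/5.1538 = 0.2197, so P(A) = 0.2197/(1+0.2197) ≈ 0.18.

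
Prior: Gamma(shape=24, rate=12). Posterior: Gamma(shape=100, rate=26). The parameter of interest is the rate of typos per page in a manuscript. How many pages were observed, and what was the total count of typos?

n = 14 pages with total 76 typos

A Gamma(α, β) prior (rate parametrization) on a Poisson rate with n observations summing to S gives posterior Gamma(α+S, β+n).
Matching: Σxᵢ = 100 − 24 = 76 and n = 26 − 12 = 14.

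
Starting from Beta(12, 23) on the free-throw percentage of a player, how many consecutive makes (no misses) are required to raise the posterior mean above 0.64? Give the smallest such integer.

k = 29

After k makes and 0 misses the posterior is Beta(12+k, 23), with mean (12+k)/(12+23+k).
Set (12+k)/(35+k) > 0.64 and solve: k > (0.64·35 − 12)/(1 − 0.64) = 28.889.
The smallest integer exceeding 28.889 is 29.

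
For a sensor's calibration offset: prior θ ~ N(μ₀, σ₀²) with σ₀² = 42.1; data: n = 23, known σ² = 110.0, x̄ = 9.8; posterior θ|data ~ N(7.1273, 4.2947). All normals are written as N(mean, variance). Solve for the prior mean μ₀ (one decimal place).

μ₀ = -16.4

The posterior mean is a precision-weighted average: μ_n = (τ₀μ₀ + τ_data·x̄)/(τ₀+τ_data), with τ₀=1/σ₀² and τ_data=n/σ².
Here τ₀ = 1/42.1 = 0.023753 and τ_data = 23/110.0 = 0.209091, so τ_n = 0.232844.
Rearranging for μ₀: μ₀ = (μ_n·τ_n − τ_data·x̄)/τ₀ = (7.1273·0.232844 − 0.209091·9.8) / 0.023753 = -0.389543/0.023753 ≈ -16.4.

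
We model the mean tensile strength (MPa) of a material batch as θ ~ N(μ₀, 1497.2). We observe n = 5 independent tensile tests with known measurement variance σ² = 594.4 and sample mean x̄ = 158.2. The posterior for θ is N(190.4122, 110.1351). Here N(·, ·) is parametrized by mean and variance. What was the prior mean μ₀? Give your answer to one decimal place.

The posterior mean is a precision-weighted average: μ_n = (τ₀μ₀ + τ_data·x̄)/(τ₀+τ_data), with τ₀=1/σ₀² and τ_data=n/σ².
Here τ₀ = 1/1497.2 = 0.000668 and τ_data = 5/594.4 = 0.008412, so τ_n = 0.009080.
Rearranging for μ₀: μ₀ = (μ_n·τ_n − τ_data·x̄)/τ₀ = (190.4122·0.009080 − 0.008412·158.2) / 0.000668 = 0.398164/0.000668 ≈ 596.1.

μ₀ = 596.1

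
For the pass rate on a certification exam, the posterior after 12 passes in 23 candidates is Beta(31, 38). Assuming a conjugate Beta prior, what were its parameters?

A Beta(a, b) prior with s successes and f failures in binomial data gives a Beta(a+s, b+f) posterior.
So a = 31 − 12 = 19 and b = 38 − 11 = 27.

Beta(19, 27)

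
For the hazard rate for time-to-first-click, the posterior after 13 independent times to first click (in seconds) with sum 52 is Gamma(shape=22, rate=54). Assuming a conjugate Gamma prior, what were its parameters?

Gamma–exponential conjugacy: posterior shape = α + n, posterior rate = β + Σtᵢ.
So α = 22 − 13 = 9 and β = 54 − 52 = 2.

Gamma(shape=9, rate=2)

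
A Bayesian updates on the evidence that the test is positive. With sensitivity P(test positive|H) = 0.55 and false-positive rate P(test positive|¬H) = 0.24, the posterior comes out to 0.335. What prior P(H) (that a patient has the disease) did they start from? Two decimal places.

Bayes' rule in odds form gives O(H|E) = O(H)·[P(E|H)/P(E|¬H)], hence O(H) = O(H|E)/LR.
Posterior odds = 0.335/(1−0.335) = 0.5038. LR = 0.55/0.24 = 2.2917.
Prior odds = 0.5038/2.2917 = 0.2198, so P(H) = 0.2198/(1+0.2198) ≈ 0.18.

P(H) = 0.18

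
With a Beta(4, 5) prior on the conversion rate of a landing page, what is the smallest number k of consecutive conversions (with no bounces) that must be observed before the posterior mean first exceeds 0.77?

After k conversions and 0 bounces the posterior is Beta(4+k, 5), with mean (4+k)/(4+5+k).
Set (4+k)/(9+k) > 0.77 and solve: k > (0.77·9 − 4)/(1 − 0.77) = 12.739.
The smallest integer exceeding 12.739 is 13.

k = 13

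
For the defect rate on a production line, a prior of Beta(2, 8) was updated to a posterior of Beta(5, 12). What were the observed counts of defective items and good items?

Beta is conjugate to the binomial likelihood: posterior = Beta(a+s, b+f).
Match parameters: s=5−2=3, f=12−8=4.

3 defective items and 4 good items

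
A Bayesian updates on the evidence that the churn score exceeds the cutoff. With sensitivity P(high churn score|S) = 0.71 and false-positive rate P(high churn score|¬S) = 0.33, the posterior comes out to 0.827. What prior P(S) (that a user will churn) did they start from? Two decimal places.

In odds form, posterior odds = prior odds × likelihood ratio, so prior odds = posterior odds ÷ LR.
Posterior odds = 0.827/(1−0.827) = 4.7803. LR = 0.71/0.33 = 2.1515.
Prior odds = 4.7803/2.1515 = 2.2218, so P(S) = 2.2218/(1+2.2218) ≈ 0.69.

P(S) = 0.69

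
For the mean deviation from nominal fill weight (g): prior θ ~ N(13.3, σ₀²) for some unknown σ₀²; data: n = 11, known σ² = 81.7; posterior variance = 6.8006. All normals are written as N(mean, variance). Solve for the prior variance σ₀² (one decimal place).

For the Normal–Normal model with known σ², precisions add: τ_n = τ₀ + n/σ².
So 1/σ₀² = 1/6.8006 − 11/81.7 = 0.147046 − 0.134639 = 0.012407.
Hence σ₀² = 1/0.012407 ≈ 80.6.

σ₀² = 80.6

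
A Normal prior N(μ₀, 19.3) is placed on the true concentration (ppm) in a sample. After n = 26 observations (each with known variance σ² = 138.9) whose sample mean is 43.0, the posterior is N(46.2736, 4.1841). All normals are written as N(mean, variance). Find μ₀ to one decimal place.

μ₀ = 58.1

The posterior mean is a precision-weighted average: μ_n = (τ₀μ₀ + τ_data·x̄)/(τ₀+τ_data), with τ₀=1/σ₀² and τ_data=n/σ².
Here τ₀ = 1/19.3 = 0.051813 and τ_data = 26/138.9 = 0.187185, so τ_n = 0.238998.
Rearranging for μ₀: μ₀ = (μ_n·τ_n − τ_data·x̄)/τ₀ = (46.2736·0.238998 − 0.187185·43.0) / 0.051813 = 3.010343/0.051813 ≈ 58.1.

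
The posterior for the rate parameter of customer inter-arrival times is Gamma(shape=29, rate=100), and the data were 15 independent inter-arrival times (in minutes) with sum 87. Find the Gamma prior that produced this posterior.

Gamma–exponential conjugacy: posterior shape = α + n, posterior rate = β + Σtᵢ.
So α = 29 − 15 = 14 and β = 100 − 87 = 13.

Gamma(shape=14, rate=13)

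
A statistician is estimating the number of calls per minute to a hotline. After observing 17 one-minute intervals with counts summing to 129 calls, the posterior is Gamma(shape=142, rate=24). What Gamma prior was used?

Gamma(shape=13, rate=7)

A Gamma(α, β) prior (rate parametrization) on a Poisson rate with n observations summing to S gives posterior Gamma(α+S, β+n).
So α = 142 − 129 = 13 and β = 24 − 17 = 7.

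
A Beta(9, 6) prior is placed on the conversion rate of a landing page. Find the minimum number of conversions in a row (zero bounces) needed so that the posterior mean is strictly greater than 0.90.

After k conversions and 0 bounces the posterior is Beta(9+k, 6), with mean (9+k)/(9+6+k).
Set (9+k)/(15+k) > 0.90 and solve: k > (0.90·15 − 9)/(1 − 0.90) = 45.000.
The smallest integer exceeding 45.000 is 46, and checking k=46: (55)/(61) = 0.9016 > 0.90.

k = 46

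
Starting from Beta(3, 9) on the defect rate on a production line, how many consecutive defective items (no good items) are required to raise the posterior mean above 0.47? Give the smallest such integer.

After k defective items and 0 good items the posterior is Beta(3+k, 9), with mean (3+k)/(3+9+k).
Set (3+k)/(12+k) > 0.47 and solve: k > (0.47·12 − 3)/(1 − 0.47) = 4.981.
The smallest integer exceeding 4.981 is 5, and checking k=5: (8)/(17) = 0.4706 > 0.47.

k = 5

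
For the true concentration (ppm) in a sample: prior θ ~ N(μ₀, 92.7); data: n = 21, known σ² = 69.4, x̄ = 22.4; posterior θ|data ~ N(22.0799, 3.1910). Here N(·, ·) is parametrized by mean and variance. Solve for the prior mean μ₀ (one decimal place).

The posterior mean is a precision-weighted average: μ_n = (τ₀μ₀ + τ_data·x̄)/(τ₀+τ_data), with τ₀=1/σ₀² and τ_data=n/σ².
Here τ₀ = 1/92.7 = 0.010787 and τ_data = 21/69.4 = 0.302594, so τ_n = 0.313381.
Rearranging for μ₀: μ₀ = (μ_n·τ_n − τ_data·x̄)/τ₀ = (22.0799·0.313381 − 0.302594·22.4) / 0.010787 = 0.141316/0.010787 ≈ 13.1.

μ₀ = 13.1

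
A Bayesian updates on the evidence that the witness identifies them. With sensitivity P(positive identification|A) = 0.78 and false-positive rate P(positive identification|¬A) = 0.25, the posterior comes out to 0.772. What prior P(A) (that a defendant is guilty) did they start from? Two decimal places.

P(A) = 0.52

In odds form, posterior odds = prior odds × likelihood ratio, so prior odds = posterior odds ÷ LR.
Posterior odds = 0.772/(1−0.772) = 3.3860. LR = 0.78/0.25 = 3.1200.
Prior odds = 3.3860/3.1200 = 1.0853, so P(A) = 1.0853/(1+1.0853) ≈ 0.52.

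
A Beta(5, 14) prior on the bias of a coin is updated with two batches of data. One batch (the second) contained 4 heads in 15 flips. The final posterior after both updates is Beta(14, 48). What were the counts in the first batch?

Sequential conjugate updates are equivalent to a single update on the pooled data, so total successes = posterior α − prior α and total failures = posterior β − prior β.
Total across both batches: 14−5=9 heads, 48−14=34 tails.
Subtract the second batch: 9−4=5 heads and 34−11=23 tails.

5 heads and 23 tails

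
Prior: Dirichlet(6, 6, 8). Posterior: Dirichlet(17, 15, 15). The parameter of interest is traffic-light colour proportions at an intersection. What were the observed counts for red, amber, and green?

counts (11, 9, 7)

For a Dirichlet(α) prior with multinomial counts c, the posterior is Dirichlet(α + c) componentwise.
Counts are posterior − prior componentwise: 17−6=11, 15−6=9, 15−8=7.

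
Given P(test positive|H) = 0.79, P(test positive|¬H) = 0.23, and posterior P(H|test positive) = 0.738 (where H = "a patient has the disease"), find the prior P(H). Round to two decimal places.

P(H) = 0.45

In odds form, posterior odds = prior odds × likelihood ratio, so prior odds = posterior odds ÷ LR.
Posterior odds = 0.738/(1−0.738) = 2.8168. LR = 0.79/0.23 = 3.4348.
Prior odds = 2.8168/3.4348 = 0.8201, so P(H) = 0.8201/(1+0.8201) ≈ 0.45.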